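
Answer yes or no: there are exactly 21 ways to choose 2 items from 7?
Yes

Explanation: C(7,2) = 21.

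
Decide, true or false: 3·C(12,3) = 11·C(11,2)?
False

Reasoning: Absorption identity k·C(n,k) = n·C(n-1,k-1). LHS = 3·220 = 660; RHS = 11·55 = 605.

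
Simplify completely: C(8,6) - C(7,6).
21

Solution: C(8,6) - C(7,6) = C(7,5) = 21.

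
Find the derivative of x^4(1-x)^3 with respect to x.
4x^3(1-x)^3 - 3x^4(1-x)^2

Reasoning: Product rule: 4x^{3}(1-x)^{3} + x^4·(-3)(1-x)^{2}.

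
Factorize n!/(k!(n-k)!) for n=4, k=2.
C(4,2) = 6

This is the binomial coefficient C(4,2) = 6.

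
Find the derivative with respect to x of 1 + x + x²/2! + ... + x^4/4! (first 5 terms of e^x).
1 + x + x²/2! + ... + x^3/3!

Explanation: Differentiating term by term gives the first 4 terms of e^x.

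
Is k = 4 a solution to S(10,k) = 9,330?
S(10,4) = 4·S(9,4) + S(9,3) = 4·7,770 + 3,025 = 34,105, which does not equal 9,330.

Answer: No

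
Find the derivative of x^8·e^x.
(8x^7 + x^8)e^x

Explanation: Product rule: d/dx[x^8]·e^x + x^8·d/dx[e^x] = 8x^{7}e^x + x^8e^x.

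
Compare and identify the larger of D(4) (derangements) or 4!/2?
4!/2

D(4) = (4-1)·[D(3) + D(2)] = 3·[2 + 1] = 9; 4!/2 = 24/2 = 12.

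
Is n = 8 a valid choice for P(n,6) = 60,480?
No

Working:
P(8,6) = 8·7·6·5·4·3 = 20,160, which does not equal 60,480.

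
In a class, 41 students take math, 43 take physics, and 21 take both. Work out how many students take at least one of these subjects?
63

Working:
|A∪B| = |A|+|B|-|A∩B| = 41+43-21 = 63.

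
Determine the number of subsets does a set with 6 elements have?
64

Reasoning: Each element can be included or excluded: 2^6 = 64.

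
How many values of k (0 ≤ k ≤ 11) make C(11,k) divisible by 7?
2

Reasoning: Checking C(11,k) mod 7 for k = 0..11: divisible at k = 5, 6. That's 2 values.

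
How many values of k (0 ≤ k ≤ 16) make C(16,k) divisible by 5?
9

Explanation: Checking C(16,k) mod 5 for k = 0..16: divisible at k = 2, 3, 4, 7, 8, 9, 12, 13, 14. That's 9 values.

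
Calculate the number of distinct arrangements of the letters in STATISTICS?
50,400

Explanation: Word has 10 letters (S=3, T=3, A=1, I=2, C=1). Arrangements: 10!/Π(k!) = 50,400.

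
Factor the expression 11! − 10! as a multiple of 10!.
10 × 10! = 36,288,000

Explanation: 11! − 10! = 11·10! − 10! = (11 − 1)·10! = 10 × 10! = 36,288,000.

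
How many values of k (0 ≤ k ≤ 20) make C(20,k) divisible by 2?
Checking C(20,k) mod 2 for k = 0..20: divisible at k = 1, 2, 3, 5, 6, 7, 8, 9, 10, 11, 12, 13, 14, 15, 17, 18, 19. That's 17 values.

Answer: 17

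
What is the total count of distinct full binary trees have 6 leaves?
42

Explanation: Using the Catalan number formula: C_n = C(2n, n) / (n+1)
C_5 = C(10, 5) / (5+1)
     = 252 / 6
     = 42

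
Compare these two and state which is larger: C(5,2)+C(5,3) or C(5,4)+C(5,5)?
C(5,2)+C(5,3)
First=20, Second=6.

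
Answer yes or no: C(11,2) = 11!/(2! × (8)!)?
No
The correct denominator is 2!×9!, giving C(11,2) = 55; the stated RHS is 11!/(2!×8!) = 495 ≠ 55, so the statement does not hold.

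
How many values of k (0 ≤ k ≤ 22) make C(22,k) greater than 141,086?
9

Explanation: Row 22 is unimodal and symmetric about k=22/2. C(22,6)=74,613 ≤ 141,086; C(22,7)=170,544 > 141,086; by symmetry C(22,k) > 141,086 for k = 7..15. That's 15 - 7 + 1 = 9 values.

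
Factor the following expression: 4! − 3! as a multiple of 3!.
3 × 3! = 18
4! − 3! = 4·3! − 3! = (4 − 1)·3! = 3 × 3! = 18.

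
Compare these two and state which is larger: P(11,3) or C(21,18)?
P(11,3)=990, C(21,18)=1,330.

Answer: C(21,18)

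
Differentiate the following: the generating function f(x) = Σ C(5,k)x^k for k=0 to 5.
Term-by-term differentiation gives Σ k·C(5,k)x^{k-1} for k=1 to 5.
Final answer: Σ k·C(5,k)x^(k-1) for k=1 to 5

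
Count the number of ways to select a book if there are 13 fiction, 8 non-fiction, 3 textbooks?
24

Explanation: By the addition principle: 13 + 8 + 3 = 24.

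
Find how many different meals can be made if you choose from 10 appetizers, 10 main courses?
100

By the multiplication principle: 10 × 10 = 100.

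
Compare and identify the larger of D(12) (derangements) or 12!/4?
D(12)

Working:
D(12) = (12-1)·[D(11) + D(10)] = 11·[14,684,570 + 1,334,961] = 176,214,841; 12!/4 = 479,001,600/4 = 119,750,400.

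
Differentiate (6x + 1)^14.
84(6x + 1)^13

Working:
Chain rule: 14(6x+1)^{13} × 6 = 84(6x+1)^{13}.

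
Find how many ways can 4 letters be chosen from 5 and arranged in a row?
120

Reasoning: P(5,4) = 5!/(5-4)! = 120.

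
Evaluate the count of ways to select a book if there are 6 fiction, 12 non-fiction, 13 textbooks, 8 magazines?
By the addition principle: 6 + 12 + 13 + 8 = 39.
Final answer: 39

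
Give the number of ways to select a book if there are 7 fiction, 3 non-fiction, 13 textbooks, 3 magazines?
26

Working:
By the addition principle: 7 + 3 + 13 + 3 = 26.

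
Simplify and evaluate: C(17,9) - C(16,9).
12,870

Reasoning: C(17,9) - C(16,9) = C(16,8) = 12,870.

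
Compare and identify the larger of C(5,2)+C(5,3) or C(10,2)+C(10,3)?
C(10,2)+C(10,3)
First=20, Second=165.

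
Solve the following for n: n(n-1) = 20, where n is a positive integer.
5
n² − n − 20 = 0, so n = (1 ± √(1 + 4·20))/2 = (1 ± √81)/2 = (1 ± 9)/2, i.e. n = 5 or n = -4. Taking the positive root, n = 5 (check: 5×4 = 20).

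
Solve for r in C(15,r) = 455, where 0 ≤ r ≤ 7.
3

Solution: C(15,r) is increasing for 0 ≤ r ≤ 7. Stepping up (C(15,r+1) = C(15,r)·(15−r)/(r+1)): C(15,1) = 15, C(15,2) = 105, C(15,3) = 455 ✓. So r = 3.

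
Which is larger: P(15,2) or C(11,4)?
C(11,4)

Explanation: P(15,2)=210, C(11,4)=330.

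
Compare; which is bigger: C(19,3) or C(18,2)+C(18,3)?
Equal

Reasoning: By Pascal's identity: C(19,3) = C(18,2)+C(18,3) = 969. Equal.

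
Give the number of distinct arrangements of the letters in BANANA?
60

Solution: Word has 6 letters (B=1, A=3, N=2). Arrangements: 6!/Π(k!) = 60.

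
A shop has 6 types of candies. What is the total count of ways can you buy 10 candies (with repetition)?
3,003

Reasoning: Stars and bars: C(10+6-1, 10) = C(15, 10) = 3,003.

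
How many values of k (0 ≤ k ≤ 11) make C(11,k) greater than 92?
6

Explanation: Row 11 is unimodal and symmetric about k=11/2. C(11,2)=55 ≤ 92; C(11,3)=165 > 92; by symmetry C(11,k) > 92 for k = 3..8. That's 8 - 3 + 1 = 6 values.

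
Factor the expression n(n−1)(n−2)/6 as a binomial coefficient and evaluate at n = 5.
C(n,3); C(5,3) = 10

Reasoning: n(n−1)(n−2)/6 = n!/(3!(n−3)!) = C(n,3). At n = 5: C(5,3) = 10.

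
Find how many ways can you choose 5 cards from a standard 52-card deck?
2,598,960

Working:
C(52,5) = 2,598,960.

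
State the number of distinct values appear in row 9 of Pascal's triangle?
5

Solution: Row 9 has entries C(9,0)..C(9,9); by symmetry C(9,k)=C(9,9-k), giving 5 distinct values.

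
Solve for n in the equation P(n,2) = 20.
5

Working:
P(n,2) = n(n−1) is increasing in n; n(n−1) ≈ (n−0.5)^2 = 20 gives n ≈ 5.0. Check: P(3,2) = 6, P(4,2) = 12, P(5,2) = 20 ✓. So n = 5.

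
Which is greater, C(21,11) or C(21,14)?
C(21,11)

Solution: C(21,11)=352,716, C(21,14)=116,280.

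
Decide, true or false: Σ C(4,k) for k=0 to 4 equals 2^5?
False

Explanation: Binomial theorem: Σ C(4,k) = (1+1)^4 = 2^4 = 16; RHS 2^5 = 32.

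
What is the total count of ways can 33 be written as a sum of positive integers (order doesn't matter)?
10,143

Solution: Pentagonal recurrence p(n) = p(n−1) + p(n−2) − p(n−5) − p(n−7) + …: p(33) = p(32) + p(31) − p(28) − p(26) + p(21) + p(18) − p(11) − p(7) = 8,349 + 6,842 − 3,718 − 2,436 + 792 + 385 − 56 − 15 = 10,143.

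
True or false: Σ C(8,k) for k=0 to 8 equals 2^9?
Binomial theorem: Σ C(8,k) = (1+1)^8 = 2^8 = 256; RHS 2^9 = 512.
Final answer: False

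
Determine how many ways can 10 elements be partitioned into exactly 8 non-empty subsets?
This equals S(10,8), the Stirling number of the 2nd kind.
Using the Stirling recurrence: S(n,k) = k·S(n-1,k) + S(n-1,k-1)
S(10,8) = 8·S(9,8) + S(9,7)
         = 8·36 + 462
         = 288 + 462
         = 750
Final answer: 750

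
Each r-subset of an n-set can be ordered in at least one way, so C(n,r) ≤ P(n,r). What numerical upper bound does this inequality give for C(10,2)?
90
P(10,2) = 10·9 = 90, so C(10,2) ≤ 90. (The bound is loose by a factor of 2! = 2: C(10,2) = 90/2 = 45.)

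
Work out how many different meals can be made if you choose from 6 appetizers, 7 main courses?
42

Reasoning: By the multiplication principle: 6 × 7 = 42.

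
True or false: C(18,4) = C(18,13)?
False

C(18,4) = 3,060 but C(18,13) = 8,568; symmetry gives C(18,4) = C(18,14), not C(18,13).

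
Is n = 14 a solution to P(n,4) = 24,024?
Yes

Solution: P(14,4) = 14·13·12·11 = 24,024, which equals 24,024.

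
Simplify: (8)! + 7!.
45,360

Explanation: (8)! + 7! = (8)·7! + 7! = (8+1)·7! = 9·7! = 45,360.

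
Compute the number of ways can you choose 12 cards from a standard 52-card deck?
C(52,12) = 206,379,406,870.

Answer: 206,379,406,870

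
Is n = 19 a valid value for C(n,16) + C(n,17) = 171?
C(19,16) + C(19,17) = 969 + 171 = 1,140, which does not equal 171.
Final answer: No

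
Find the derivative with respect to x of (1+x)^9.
9(1+x)^8

Explanation: Using the power rule: d/dx (1+x)^9 = 9(1+x)^{8}.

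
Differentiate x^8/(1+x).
Quotient rule: [8x^{7}(1+x) - x^8]/(1+x)².

Answer: (8x^7(1+x) - x^8)/(1+x)²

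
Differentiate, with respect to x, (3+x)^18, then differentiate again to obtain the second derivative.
306(3+x)^16

Explanation: First derivative: 18(3+x)^{17}. Second derivative: 18·17·(3+x)^{16} = 306(3+x)^{16}.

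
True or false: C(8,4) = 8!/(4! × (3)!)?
The correct denominator is 4!×4!, giving C(8,4) = 70; the stated RHS is 8!/(4!×3!) = 280 ≠ 70, so the statement does not hold.

Answer: False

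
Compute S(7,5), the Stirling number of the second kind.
Using the Stirling recurrence: S(n,k) = k·S(n-1,k) + S(n-1,k-1)
S(7,5) = 5·S(6,5) + S(6,4)
         = 5·15 + 65
         = 75 + 65
         = 140
Final answer: 140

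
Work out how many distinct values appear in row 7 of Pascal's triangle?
4

Solution: Row 7 has entries C(7,0)..C(7,7); by symmetry C(7,k)=C(7,7-k), giving 4 distinct values.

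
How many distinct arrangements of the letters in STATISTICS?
50,400

Reasoning: Word has 10 letters (S=3, T=3, A=1, I=2, C=1). Arrangements: 10!/Π(k!) = 50,400.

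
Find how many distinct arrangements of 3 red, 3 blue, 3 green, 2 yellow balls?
92,400

Reasoning: Multinomial: 11!/(3! × 3! × 3! × 2!) = 92,400.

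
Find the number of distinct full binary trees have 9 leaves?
Using the Catalan number formula: C_n = C(2n, n) / (n+1)
C_8 = C(16, 8) / (8+1)
     = 12870 / 9
     = 1,430
Final answer: 1,430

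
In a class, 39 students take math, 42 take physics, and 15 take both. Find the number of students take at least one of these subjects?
|A∪B| = |A|+|B|-|A∩B| = 39+42-15 = 66.
Final answer: 66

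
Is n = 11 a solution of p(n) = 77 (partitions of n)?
No

Reasoning: Pentagonal recurrence p(n) = p(n−1) + p(n−2) − p(n−5) − p(n−7) + …: p(11) = p(10) + p(9) − p(6) − p(4) = 42 + 30 − 11 − 5 = 56, which does not equal 77.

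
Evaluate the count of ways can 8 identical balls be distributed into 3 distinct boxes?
45

C(8+3-1, 3-1) = C(10, 2) = 45.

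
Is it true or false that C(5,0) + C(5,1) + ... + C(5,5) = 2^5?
Binomial theorem with x = y = 1: Σ C(5,i) = (1+1)^5 = 2^5 = 32. The statement holds.
Final answer: True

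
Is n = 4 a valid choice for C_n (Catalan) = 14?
Yes

C_4 = C(8,4)/(4+1) = 70/5 = 14, which equals 14.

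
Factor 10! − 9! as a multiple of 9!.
9 × 9! = 3,265,920

Solution: 10! − 9! = 10·9! − 9! = (10 − 1)·9! = 9 × 9! = 3,265,920.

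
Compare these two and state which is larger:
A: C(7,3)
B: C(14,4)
B

Working:
A=C(7,3)=35, B=C(14,4)=1,001.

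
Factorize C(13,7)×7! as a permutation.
P(13,7)

Reasoning: C(13,7)×7! = [13!/(7!(6)!)]×7! = 13!/(6)! = P(13,7) = 8,648,640.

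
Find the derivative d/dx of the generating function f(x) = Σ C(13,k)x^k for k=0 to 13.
Σ k·C(13,k)x^(k-1) for k=1 to 13

Reasoning: Term-by-term differentiation gives Σ k·C(13,k)x^{k-1} for k=1 to 13.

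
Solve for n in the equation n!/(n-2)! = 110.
11

Solution: n!/(n-2)! = n×(n-1), a product of 2 consecutive integers ≈ (n−0.5)^2. 110^(1/2) + 0.5 ≈ 11.0; check n = 11: 11×10 = 110 ✓. So n = 11.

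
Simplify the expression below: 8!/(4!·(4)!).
70

Working:
This is C(8,4) = 70.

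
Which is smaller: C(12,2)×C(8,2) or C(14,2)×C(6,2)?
C(14,2)×C(6,2)

Reasoning: C(12,2)×C(8,2)=1,848, C(14,2)×C(6,2)=1,365.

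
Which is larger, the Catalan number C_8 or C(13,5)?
C_8
C_8 = C(16,8)/(8+1) = 12,870/9 = 1,430; C(13,5) = 1,287.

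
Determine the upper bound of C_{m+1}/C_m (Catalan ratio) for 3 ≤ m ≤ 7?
10/3
C_{m+1}/C_m = 2(2m+1)/(m+2), which increases with m. Maximum at m = 7: 2·15/9 = 10/3.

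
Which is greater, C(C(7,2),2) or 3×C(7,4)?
C(C(7,2),2)

Reasoning: C(C(7,2),2)=210, 3×C(7,4)=105.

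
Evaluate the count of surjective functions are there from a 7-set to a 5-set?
16,800

Solution: Onto functions = 5! × S(7,5)
First compute S(7,5) via recurrence:
Using the Stirling recurrence: S(n,k) = k·S(n-1,k) + S(n-1,k-1)
S(7,5) = 5·S(6,5) + S(6,4)
         = 5·15 + 65
         = 75 + 65
         = 140
Then: 120 × 140 = 16,800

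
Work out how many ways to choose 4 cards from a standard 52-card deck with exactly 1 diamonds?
118,807

Working:
13 diamonds and 39 non-diamonds: C(13,1) × C(39,3) = 13 × 9139 = 118,807.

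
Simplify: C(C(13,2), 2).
3,003
C(13,2) = 78, then C(78, 2) = 3,003.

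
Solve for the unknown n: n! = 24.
n! is strictly increasing. 2! = 2, 3! = 6, 4! = 24 ✓. So n = 4.
Final answer: 4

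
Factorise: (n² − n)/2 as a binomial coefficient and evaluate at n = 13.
C(n,2); C(13,2) = 78

Working:
(n² − n)/2 = n(n−1)/2 = C(n,2). At n = 13: C(13,2) = 78.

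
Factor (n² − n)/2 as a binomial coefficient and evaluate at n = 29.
(n² − n)/2 = n(n−1)/2 = C(n,2). At n = 29: C(29,2) = 406.
Final answer: C(n,2); C(29,2) = 406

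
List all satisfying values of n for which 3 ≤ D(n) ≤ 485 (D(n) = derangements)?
4, 5, 6
Using D(n) = (n−1)[D(n−1) + D(n−2)] with D(1)=0, D(2)=1: D(3)=2; D(4)=9; D(5)=44; D(6)=265; D(7)=1,854. So valid n = 4, 5, 6.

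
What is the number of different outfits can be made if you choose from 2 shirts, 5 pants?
10

Reasoning: By the multiplication principle: 2 × 5 = 10.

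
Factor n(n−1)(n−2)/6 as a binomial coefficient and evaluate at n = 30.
C(n,3); C(30,3) = 4,060

Solution: n(n−1)(n−2)/6 = n!/(3!(n−3)!) = C(n,3). At n = 30: C(30,3) = 4,060.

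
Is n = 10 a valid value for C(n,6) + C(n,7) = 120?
C(10,6) + C(10,7) = 210 + 120 = 330, which does not equal 120.

Answer: No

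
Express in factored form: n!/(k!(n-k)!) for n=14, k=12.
C(14,12) = 91
This is the binomial coefficient C(14,12) = 91.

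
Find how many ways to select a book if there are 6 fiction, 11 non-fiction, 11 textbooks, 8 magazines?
36

Reasoning: By the addition principle: 6 + 11 + 11 + 8 = 36.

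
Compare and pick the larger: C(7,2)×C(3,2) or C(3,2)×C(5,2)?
C(7,2)×C(3,2)

Explanation: C(7,2)×C(3,2)=63, C(3,2)×C(5,2)=30.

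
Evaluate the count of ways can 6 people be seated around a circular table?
Circular arrangements: (6-1)! = 120.
Final answer: 120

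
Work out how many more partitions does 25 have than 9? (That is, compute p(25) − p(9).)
1,928

Solution: Pentagonal recurrence p(n) = p(n−1) + p(n−2) − p(n−5) − p(n−7) + …: p(25) = p(24) + p(23) − p(20) − p(18) + p(13) + p(10) − p(3) = 1,575 + 1,255 − 627 − 385 + 101 + 42 − 3 = 1,958.
p(9) = p(8) + p(7) − p(4) − p(2) = 22 + 15 − 5 − 2 = 30.
Difference = 1,958 − 30 = 1,928.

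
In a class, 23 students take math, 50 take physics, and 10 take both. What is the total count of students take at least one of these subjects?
63

Explanation: |A∪B| = |A|+|B|-|A∩B| = 23+50-10 = 63.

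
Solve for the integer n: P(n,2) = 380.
P(n,2) = n(n−1) is increasing in n; n(n−1) ≈ (n−0.5)^2 = 380 gives n ≈ 20.0. Check: P(18,2) = 306, P(19,2) = 342, P(20,2) = 380 ✓. So n = 20.

Answer: 20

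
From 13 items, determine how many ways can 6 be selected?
1,716
C(13,6) = 13! / (6! × (13-6)!)
         = 13! / (6! × 7!)
         = 1,716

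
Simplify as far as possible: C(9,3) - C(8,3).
C(9,3) - C(8,3) = C(8,2) = 28.
Final answer: 28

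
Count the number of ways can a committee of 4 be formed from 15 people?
1,365

C(15,4) = 15! / (4! × (15-4)!)
         = 15! / (4! × 11!)
         = 1,365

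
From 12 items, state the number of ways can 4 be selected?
495

Working:
C(12,4) = 12! / (4! × (12-4)!)
         = 12! / (4! × 8!)
         = 495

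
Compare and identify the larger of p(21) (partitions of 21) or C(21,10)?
Pentagonal recurrence p(n) = p(n−1) + p(n−2) − p(n−5) − p(n−7) + …: p(21) = p(20) + p(19) − p(16) − p(14) + p(9) + p(6) = 627 + 490 − 231 − 135 + 30 + 11 = 792; C(21,10) = 352,716.

Answer: C(21,10)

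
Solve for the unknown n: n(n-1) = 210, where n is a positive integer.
15

Solution: n² − n − 210 = 0, so n = (1 ± √(1 + 4·210))/2 = (1 ± √841)/2 = (1 ± 29)/2, i.e. n = 15 or n = -14. Taking the positive root, n = 15 (check: 15×14 = 210).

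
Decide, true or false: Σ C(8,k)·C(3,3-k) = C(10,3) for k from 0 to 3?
False
Vandermonde's identity gives C(11,3) = 165; RHS C(10,3) = 120.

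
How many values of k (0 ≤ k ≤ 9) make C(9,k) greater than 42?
4

Reasoning: Row 9 is unimodal and symmetric about k=9/2. C(9,2)=36 ≤ 42; C(9,3)=84 > 42; by symmetry C(9,k) > 42 for k = 3..6. That's 6 - 3 + 1 = 4 values.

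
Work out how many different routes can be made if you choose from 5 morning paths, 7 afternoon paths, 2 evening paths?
70

Explanation: By the multiplication principle: 5 × 7 × 2 = 70.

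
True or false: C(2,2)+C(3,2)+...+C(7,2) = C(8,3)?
Hockey stick identity gives Σ = C(8,3) = 56; RHS C(8,3) = 56.
Final answer: True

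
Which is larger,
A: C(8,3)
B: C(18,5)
B

Solution: A=C(8,3)=56, B=C(18,5)=8,568.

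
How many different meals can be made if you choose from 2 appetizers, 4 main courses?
By the multiplication principle: 2 × 4 = 8.
Final answer: 8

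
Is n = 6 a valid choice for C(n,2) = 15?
Yes

C(6,2) = 6·5/2! = 30/2 = 15, which equals 15.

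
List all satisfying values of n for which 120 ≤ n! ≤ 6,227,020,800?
5, 6, 7, 8, 9, 10, 11, 12, 13

Working:
n! is strictly increasing; 5! = 120 and 13! = 6,227,020,800, so valid n = 5, 6, 7, 8, 9, 10, 11, 12, 13.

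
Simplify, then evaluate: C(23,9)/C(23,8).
5/3

Reasoning: C(n,k+1)/C(n,k) = (n−k)/(k+1). Here (23−8)/(8+1) = 15/9 = 5/3.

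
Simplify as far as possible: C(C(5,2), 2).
45

Working:
C(5,2) = 10, then C(10, 2) = 45.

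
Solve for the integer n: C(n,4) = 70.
8

Reasoning: C(n,4) = n(n−1)(n−2)(n−3)/4! is increasing in n, and n(n−1)(n−2)(n−3) = 4!·70 = 1,680 ≈ (n−1.5)^4 gives n ≈ 7.9. Check: C(6,4) = 15, C(7,4) = 35, C(8,4) = 70 ✓. So n = 8.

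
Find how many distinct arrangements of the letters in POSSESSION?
75,600

Working:
Word has 10 letters (P=1, O=2, S=4, E=1, I=1, N=1). Arrangements: 10!/Π(k!) = 75,600.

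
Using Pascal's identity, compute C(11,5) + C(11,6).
924

C(11,5) + C(11,6) = C(12,6) = 924.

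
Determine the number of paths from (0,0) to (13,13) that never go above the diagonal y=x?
742,900

Reasoning: Counted by the Catalan number C_13: C_13 = C(26,13)/(13+1) = 10,400,600/14 = 742,900.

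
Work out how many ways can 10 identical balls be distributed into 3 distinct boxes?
66

Reasoning: C(10+3-1, 3-1) = C(12, 2) = 66.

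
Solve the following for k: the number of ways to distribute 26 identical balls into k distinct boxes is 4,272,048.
Stars and bars: the count is C(26+k−1, k−1), increasing in k. k=6: C(31,5) = 169,911, k=7: C(32,6) = 906,192, k=8: C(33,7) = 4,272,048 ✓. So k = 8.

Answer: 8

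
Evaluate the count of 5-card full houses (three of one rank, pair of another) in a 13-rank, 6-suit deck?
46,800

Reasoning: Triple rank: 13. Triple suits: C(6,3)=20. Pair rank: 12. Pair suits: C(6,2)=15. Total: 46,800.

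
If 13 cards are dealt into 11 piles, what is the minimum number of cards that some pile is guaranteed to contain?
2

Pigeonhole: ⌈13/11⌉ = 2.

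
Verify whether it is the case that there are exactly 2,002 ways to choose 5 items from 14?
True

Reasoning: C(14,5) = 2,002.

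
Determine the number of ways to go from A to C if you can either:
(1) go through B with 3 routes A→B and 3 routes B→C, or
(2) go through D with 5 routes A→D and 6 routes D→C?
39

Working:
Route via B: 3×3=9. Route via D: 5×6=30. Total: 39.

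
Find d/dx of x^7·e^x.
Product rule: d/dx[x^7]·e^x + x^7·d/dx[e^x] = 7x^{6}e^x + x^7e^x.

Answer: (7x^6 + x^7)e^x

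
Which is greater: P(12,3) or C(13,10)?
P(12,3)

Explanation: P(12,3)=1,320, C(13,10)=286.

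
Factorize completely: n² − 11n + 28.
(n − 4)(n − 7)

Explanation: Seek roots whose sum is 11 and product is 28: (4, 7). So n² − 11n + 28 = (n − 4)(n − 7).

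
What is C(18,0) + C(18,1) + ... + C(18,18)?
Sum of binomial coefficients = 2^18 = 262,144.
Final answer: 262,144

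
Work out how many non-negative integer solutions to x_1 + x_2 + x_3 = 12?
C(12+3-1, 3-1) = 91.

Answer: 91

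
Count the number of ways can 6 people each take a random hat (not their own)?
Using D(n) = (n-1)[D(n-1) + D(n-2)]:
D(6) = (6-1) × [D(5) + D(4)]
      = 5 × [44 + 9]
      = 5 × 53
      = 265
Final answer: 265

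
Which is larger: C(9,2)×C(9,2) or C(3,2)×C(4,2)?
C(9,2)×C(9,2)

C(9,2)×C(9,2)=1,296, C(3,2)×C(4,2)=18.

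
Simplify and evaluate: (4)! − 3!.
18

Working:
(4)! − 3! = (4)·3! − 3! = (4−1)·3! = 3·3! = 18.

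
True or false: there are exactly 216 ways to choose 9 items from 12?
False
C(12,9) = 220 ≠ 216.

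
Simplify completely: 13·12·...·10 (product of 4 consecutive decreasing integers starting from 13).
17,160

Working:
This is P(13,4) = 13!/(9)! = 17,160.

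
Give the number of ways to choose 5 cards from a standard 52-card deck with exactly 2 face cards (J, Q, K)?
12 face cards and 40 non-face cards: C(12,2) × C(40,3) = 66 × 9,880 = 652,080.
Final answer: 652,080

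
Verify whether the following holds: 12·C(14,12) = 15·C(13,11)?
False

Explanation: Absorption identity k·C(n,k) = n·C(n-1,k-1). LHS = 12·91 = 1,092; RHS = 15·78 = 1,170.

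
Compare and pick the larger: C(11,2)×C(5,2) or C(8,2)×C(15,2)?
C(8,2)×C(15,2)

Working:
C(11,2)×C(5,2)=550, C(8,2)×C(15,2)=2,940.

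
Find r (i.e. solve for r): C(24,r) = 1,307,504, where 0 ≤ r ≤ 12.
9

Reasoning: C(24,r) is increasing for 0 ≤ r ≤ 12. Stepping up (C(24,r+1) = C(24,r)·(24−r)/(r+1)): C(24,1) = 24, C(24,2) = 276, C(24,3) = 2,024, C(24,4) = 10,626, C(24,5) = 42,504, C(24,6) = 134,596, C(24,7) = 346,104, C(24,8) = 735,471, C(24,9) = 1,307,504 ✓. So r = 9.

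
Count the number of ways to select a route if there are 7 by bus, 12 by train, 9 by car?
28
By the addition principle: 7 + 12 + 9 = 28.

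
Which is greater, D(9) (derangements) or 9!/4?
D(9) = (9-1)·[D(8) + D(7)] = 8·[14,833 + 1,854] = 133,496; 9!/4 = 362,880/4 = 90,720.

Answer: D(9)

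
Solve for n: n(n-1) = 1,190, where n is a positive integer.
35

Explanation: n² − n − 1,190 = 0, so n = (1 ± √(1 + 4·1,190))/2 = (1 ± √4,761)/2 = (1 ± 69)/2, i.e. n = 35 or n = -34. Taking the positive root, n = 35 (check: 35×34 = 1,190).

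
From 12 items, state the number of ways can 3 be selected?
C(12,3) = 12! / (3! × (12-3)!)
         = 12! / (3! × 9!)
         = 220

Answer: 220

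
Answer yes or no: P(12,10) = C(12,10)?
No

Reasoning: P(12,10) = 239,500,800 but C(12,10) = 66; they differ by a factor of 10! = 3628800, so the statement does not hold.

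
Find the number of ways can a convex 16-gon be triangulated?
Using the Catalan number formula: C_n = C(2n, n) / (n+1)
C_14 = C(28, 14) / (14+1)
     = 40116600 / 15
     = 2,674,440
Final answer: 2,674,440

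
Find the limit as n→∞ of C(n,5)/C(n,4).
C(n,5)/C(n,4) = (n-4)/5 → ∞ as n → ∞.
Final answer: ∞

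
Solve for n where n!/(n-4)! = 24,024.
14

Explanation: n!/(n-4)! = n×(n-1)×(n-2)×(n-3), a product of 4 consecutive integers ≈ (n−1.5)^4. 24,024^(1/4) + 1.5 ≈ 13.9; check n = 14: 14×13×12×11 = 24,024 ✓. So n = 14.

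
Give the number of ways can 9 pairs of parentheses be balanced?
Using the Catalan number formula: C_n = C(2n, n) / (n+1)
C_9 = C(18, 9) / (9+1)
     = 48620 / 10
     = 4,862

Answer: 4,862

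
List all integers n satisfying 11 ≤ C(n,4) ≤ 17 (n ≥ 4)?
6

Explanation: C(5,4)=5; C(6,4)=15; C(7,4)=35. So valid n = 6.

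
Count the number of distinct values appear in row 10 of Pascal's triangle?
6

Row 10 has entries C(10,0)..C(10,10); by symmetry C(10,k)=C(10,10-k), giving 6 distinct values.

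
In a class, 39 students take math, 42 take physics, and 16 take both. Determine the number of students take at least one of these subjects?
65

Reasoning: |A∪B| = |A|+|B|-|A∩B| = 39+42-16 = 65.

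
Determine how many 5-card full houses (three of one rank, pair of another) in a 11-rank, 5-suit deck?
11,000

Working:
Triple rank: 11. Triple suits: C(5,3)=10. Pair rank: 10. Pair suits: C(5,2)=10. Total: 11,000.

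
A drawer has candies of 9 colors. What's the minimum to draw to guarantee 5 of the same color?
Worst case: 4 of each = 36. One more: 37.

Answer: 37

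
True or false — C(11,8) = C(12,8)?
LHS = C(11,8) = 165; RHS = C(12,8) = 495. 165 ≠ 495, so the statement does not hold.

Answer: False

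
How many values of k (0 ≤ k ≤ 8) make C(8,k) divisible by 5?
1

Solution: Checking C(8,k) mod 5 for k = 0..8: divisible at k = 4. That's 1 values.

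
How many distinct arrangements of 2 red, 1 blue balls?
3

Working:
Multinomial: 3!/(2! × 1!) = 3.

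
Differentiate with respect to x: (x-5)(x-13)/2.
(2x - 18)/2

Explanation: d/dx[(x-5)(x-13)] = (x-13) + (x-5) = 2x - 18. Dividing by 2 gives (2x - 18)/2.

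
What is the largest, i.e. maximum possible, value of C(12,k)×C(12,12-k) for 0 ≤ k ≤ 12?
853,776

C(12,k)·C(12,12-k) = C(12,k)², maximised at the centre k = 6: C(12,6)² = 853,776.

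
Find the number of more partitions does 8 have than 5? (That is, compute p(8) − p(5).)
15

Pentagonal recurrence p(n) = p(n−1) + p(n−2) − p(n−5) − p(n−7) + …: p(8) = p(7) + p(6) − p(3) − p(1) = 15 + 11 − 3 − 1 = 22.
p(5) = p(4) + p(3) − p(0) = 5 + 3 − 1 = 7.
Difference = 22 − 7 = 15.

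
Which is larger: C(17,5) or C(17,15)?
C(17,5)

Explanation: C(17,5)=6,188, C(17,15)=136.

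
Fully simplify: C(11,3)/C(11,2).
C(n,k+1)/C(n,k) = (n−k)/(k+1). Here (11−2)/(2+1) = 9/3 = 3.
Final answer: 3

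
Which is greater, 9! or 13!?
13!

Reasoning: 9!=362,880, 13!=6,227,020,800. 13! > 9!.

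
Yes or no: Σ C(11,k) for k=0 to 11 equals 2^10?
No

Working:
Binomial theorem: Σ C(11,k) = (1+1)^11 = 2^11 = 2,048; RHS 2^10 = 1,024.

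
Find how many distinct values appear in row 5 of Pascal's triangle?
3

Solution: Row 5 has entries C(5,0)..C(5,5); by symmetry C(5,k)=C(5,5-k), giving 3 distinct values.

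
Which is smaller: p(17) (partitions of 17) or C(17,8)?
p(17)

Working:
Pentagonal recurrence p(n) = p(n−1) + p(n−2) − p(n−5) − p(n−7) + …: p(17) = p(16) + p(15) − p(12) − p(10) + p(5) + p(2) = 231 + 176 − 77 − 42 + 7 + 2 = 297; C(17,8) = 24,310.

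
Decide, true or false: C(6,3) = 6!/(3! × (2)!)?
The correct denominator is 3!×3!, giving C(6,3) = 20; the stated RHS is 6!/(3!×2!) = 60 ≠ 20, so the statement does not hold.
Final answer: False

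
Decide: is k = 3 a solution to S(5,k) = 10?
No

S(5,3) = 3·S(4,3) + S(4,2) = 3·6 + 7 = 25, which does not equal 10.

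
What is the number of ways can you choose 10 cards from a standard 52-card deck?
15,820,024,220

C(52,10) = 15,820,024,220.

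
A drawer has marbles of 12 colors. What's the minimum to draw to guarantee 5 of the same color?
49

Explanation: Worst case: 4 of each = 48. One more: 49.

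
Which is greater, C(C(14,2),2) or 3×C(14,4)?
C(C(14,2),2)

Solution: C(C(14,2),2)=4,095, 3×C(14,4)=3,003.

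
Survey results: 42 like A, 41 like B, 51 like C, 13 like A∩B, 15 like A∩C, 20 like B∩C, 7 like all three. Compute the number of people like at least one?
|A∪B∪C| = 42+41+51-13-15-20+7 = 93.

Answer: 93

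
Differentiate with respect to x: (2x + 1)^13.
26(2x + 1)^12

Working:
Chain rule: 13(2x+1)^{12} × 2 = 26(2x+1)^{12}.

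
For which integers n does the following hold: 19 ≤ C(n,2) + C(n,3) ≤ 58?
5, 6, 7

Reasoning: C(4,2)+C(4,3)=10; C(5,2)+C(5,3)=20; C(6,2)+C(6,3)=35; C(7,2)+C(7,3)=56; C(8,2)+C(8,3)=84. So valid n = 5, 6, 7.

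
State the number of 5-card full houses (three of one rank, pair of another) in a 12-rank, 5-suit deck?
13,200

Explanation: Triple rank: 12. Triple suits: C(5,3)=10. Pair rank: 11. Pair suits: C(5,2)=10. Total: 13,200.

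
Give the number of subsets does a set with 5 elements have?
Each element can be included or excluded: 2^5 = 32.
Final answer: 32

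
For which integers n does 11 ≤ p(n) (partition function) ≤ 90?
6, 7, 8, 9, 10, 11, 12

Explanation: Tabulating p(n) via p(n) = p(n−1) + p(n−2) − p(n−5) − p(n−7) + …: p(5)=7; p(6)=11; p(7)=15; p(8)=22; p(9)=30; p(10)=42; p(11)=56; p(12)=77; p(13)=101. So valid n = 6, 7, 8, 9, 10, 11, 12.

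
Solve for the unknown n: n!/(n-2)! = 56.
8
n!/(n-2)! = n×(n-1), a product of 2 consecutive integers ≈ (n−0.5)^2. 56^(1/2) + 0.5 ≈ 8.0; check n = 8: 8×7 = 56 ✓. So n = 8.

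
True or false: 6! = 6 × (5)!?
True

Reasoning: By definition n! = n × (n-1)!, so 6! = 6 × 5!.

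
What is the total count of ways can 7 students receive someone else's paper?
1,854

Using D(n) = (n-1)[D(n-1) + D(n-2)]:
D(7) = (7-1) × [D(6) + D(5)]
      = 6 × [265 + 44]
      = 6 × 309
      = 1,854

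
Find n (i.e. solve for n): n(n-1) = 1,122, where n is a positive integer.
34

n² − n − 1,122 = 0, so n = (1 ± √(1 + 4·1,122))/2 = (1 ± √4,489)/2 = (1 ± 67)/2, i.e. n = 34 or n = -33. Taking the positive root, n = 34 (check: 34×33 = 1,122).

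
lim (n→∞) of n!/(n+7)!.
n!/(n+7)! = 1/[(n+1)(n+2)···(n+7)] → 0 as n → ∞.
Final answer: 0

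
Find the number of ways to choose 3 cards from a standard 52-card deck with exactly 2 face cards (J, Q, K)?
2,640

Reasoning: 12 face cards and 40 non-face cards: C(12,2) × C(40,1) = 66 × 40 = 2,640.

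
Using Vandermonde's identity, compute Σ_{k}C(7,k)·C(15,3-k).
= C(7+15,3) = C(22,3) = 1,540.

Answer: 1,540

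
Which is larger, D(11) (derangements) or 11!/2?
11!/2

Reasoning: D(11) = (11-1)·[D(10) + D(9)] = 10·[1,334,961 + 133,496] = 14,684,570; 11!/2 = 39,916,800/2 = 19,958,400.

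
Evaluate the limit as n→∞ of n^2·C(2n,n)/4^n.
C(2n,n) ~ 4^n/√(πn), so n^2·C(2n,n)/4^n ~ n^(2 − 1/2)/√π → ∞.
Final answer: ∞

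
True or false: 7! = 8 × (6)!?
False

Reasoning: 7! = 7 × 6! = 5,040, but 8 × 6! = 5,760.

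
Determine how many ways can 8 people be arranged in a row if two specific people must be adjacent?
10,080
Treat pair as unit: (8-1)! arrangements × 2 internal orders = 10,080.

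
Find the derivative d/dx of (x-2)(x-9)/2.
(2x - 11)/2

d/dx[(x-2)(x-9)] = (x-9) + (x-2) = 2x - 11. Dividing by 2 gives (2x - 11)/2.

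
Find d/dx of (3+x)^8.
8(3+x)^7

Solution: Using the power rule: d/dx (3+x)^8 = 8(3+x)^{7}.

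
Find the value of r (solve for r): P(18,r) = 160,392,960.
7

P(18,r) = 18·17·…·(18−r+1), a product of r factors. Multiplying down from 18: 18 = 18; 18·17 = 306; 18·17·16 = 4,896; 18·17·16·15 = 73,440; 18·17·16·15·14 = 1,028,160; 18·17·16·15·14·13 = 13,366,080; 18·17·16·15·14·13·12 = 160,392,960 ✓ (7 factors). So r = 7.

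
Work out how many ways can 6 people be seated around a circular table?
120

Solution: Circular arrangements: (6-1)! = 120.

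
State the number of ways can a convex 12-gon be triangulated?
16,796

Using the Catalan number formula: C_n = C(2n, n) / (n+1)
C_10 = C(20, 10) / (10+1)
     = 184756 / 11
     = 16,796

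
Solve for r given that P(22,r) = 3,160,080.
P(22,r) = 22·21·…·(22−r+1), a product of r factors. Multiplying down from 22: 22 = 22; 22·21 = 462; 22·21·20 = 9,240; 22·21·20·19 = 175,560; 22·21·20·19·18 = 3,160,080 ✓ (5 factors). So r = 5.
Final answer: 5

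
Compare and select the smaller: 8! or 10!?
8!

Explanation: 8!=40,320, 10!=3,628,800. 10! > 8!.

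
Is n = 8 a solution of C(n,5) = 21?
No

C(8,5) = 8·7·6·5·4/5! = 6,720/120 = 56, which does not equal 21.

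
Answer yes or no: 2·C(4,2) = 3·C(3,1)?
No

Reasoning: Absorption identity k·C(n,k) = n·C(n-1,k-1). LHS = 2·6 = 12; RHS = 3·3 = 9.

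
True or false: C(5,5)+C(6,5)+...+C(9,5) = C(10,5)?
False
Hockey stick identity gives Σ = C(10,6) = 210; RHS C(10,5) = 252.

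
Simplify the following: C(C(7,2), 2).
210

Working:
C(7,2) = 21, then C(21, 2) = 210.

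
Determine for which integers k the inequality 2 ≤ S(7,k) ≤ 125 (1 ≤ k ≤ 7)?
2, 6

Solution: S(7,1)=1; S(7,2)=63; S(7,3)=301; S(7,4)=350; S(7,5)=140; S(7,6)=21; S(7,7)=1. So valid k = 2, 6.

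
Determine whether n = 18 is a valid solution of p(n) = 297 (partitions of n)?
No

Pentagonal recurrence p(n) = p(n−1) + p(n−2) − p(n−5) − p(n−7) + …: p(18) = p(17) + p(16) − p(13) − p(11) + p(6) + p(3) = 297 + 231 − 101 − 56 + 11 + 3 = 385, which does not equal 297.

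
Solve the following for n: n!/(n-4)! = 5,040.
n!/(n-4)! = n×(n-1)×(n-2)×(n-3), a product of 4 consecutive integers ≈ (n−1.5)^4. 5,040^(1/4) + 1.5 ≈ 9.9; check n = 10: 10×9×8×7 = 5,040 ✓. So n = 10.
Final answer: 10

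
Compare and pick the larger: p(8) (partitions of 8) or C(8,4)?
Pentagonal recurrence p(n) = p(n−1) + p(n−2) − p(n−5) − p(n−7) + …: p(8) = p(7) + p(6) − p(3) − p(1) = 15 + 11 − 3 − 1 = 22; C(8,4) = 70.

Answer: C(8,4)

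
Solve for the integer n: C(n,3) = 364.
14

Solution: C(n,3) = n(n−1)(n−2)/3! is increasing in n, and n(n−1)(n−2) = 3!·364 = 2,184 ≈ (n−1)^3 gives n ≈ 14.0. Check: C(12,3) = 220, C(13,3) = 286, C(14,3) = 364 ✓. So n = 14.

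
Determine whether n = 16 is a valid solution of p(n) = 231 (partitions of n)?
Pentagonal recurrence p(n) = p(n−1) + p(n−2) − p(n−5) − p(n−7) + …: p(16) = p(15) + p(14) − p(11) − p(9) + p(4) + p(1) = 176 + 135 − 56 − 30 + 5 + 1 = 231, which equals 231.
Final answer: Yes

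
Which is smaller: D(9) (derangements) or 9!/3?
9!/3

Reasoning: D(9) = (9-1)·[D(8) + D(7)] = 8·[14,833 + 1,854] = 133,496; 9!/3 = 362,880/3 = 120,960.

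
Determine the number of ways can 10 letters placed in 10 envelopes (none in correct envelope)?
1,334,961

Reasoning: Using D(n) = (n-1)[D(n-1) + D(n-2)]:
D(10) = (10-1) × [D(9) + D(8)]
      = 9 × [133496 + 14833]
      = 9 × 148329
      = 1,334,961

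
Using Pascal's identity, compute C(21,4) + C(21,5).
26,334

C(21,4) + C(21,5) = C(22,5) = 26,334.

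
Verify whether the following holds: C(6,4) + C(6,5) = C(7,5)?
Pascal's identity: LHS = 15 + 6 = 21; RHS = C(7,5) = 21. Both sides agree, so the statement holds.

Answer: True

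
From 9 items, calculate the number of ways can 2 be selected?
C(9,2) = 9! / (2! × (9-2)!)
         = 9! / (2! × 7!)
         = 36
Final answer: 36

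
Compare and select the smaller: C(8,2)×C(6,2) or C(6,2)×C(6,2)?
C(8,2)×C(6,2)=420, C(6,2)×C(6,2)=225.

Answer: C(6,2)×C(6,2)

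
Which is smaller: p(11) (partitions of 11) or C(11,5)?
p(11)

Working:
Pentagonal recurrence p(n) = p(n−1) + p(n−2) − p(n−5) − p(n−7) + …: p(11) = p(10) + p(9) − p(6) − p(4) = 42 + 30 − 11 − 5 = 56; C(11,5) = 462.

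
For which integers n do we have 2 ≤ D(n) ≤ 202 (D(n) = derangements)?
3, 4, 5

Using D(n) = (n−1)[D(n−1) + D(n−2)] with D(1)=0, D(2)=1: D(2)=1; D(3)=2; D(4)=9; D(5)=44; D(6)=265. So valid n = 3, 4, 5.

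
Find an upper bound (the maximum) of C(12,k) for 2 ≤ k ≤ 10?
924

Reasoning: C(12,k) is maximised at the centre of the row: C(12,6) = 924.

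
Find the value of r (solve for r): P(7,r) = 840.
4

Solution: P(7,r) = 7·6·…·(7−r+1), a product of r factors. Multiplying down from 7: 7 = 7; 7·6 = 42; 7·6·5 = 210; 7·6·5·4 = 840 ✓ (4 factors). So r = 4.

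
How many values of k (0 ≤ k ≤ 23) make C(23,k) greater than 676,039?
6

Working:
Row 23 is unimodal and symmetric about k=23/2. C(23,8)=490,314 ≤ 676,039; C(23,9)=817,190 > 676,039; by symmetry C(23,k) > 676,039 for k = 9..14. That's 14 - 9 + 1 = 6 values.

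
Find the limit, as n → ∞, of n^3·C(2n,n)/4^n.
∞

C(2n,n) ~ 4^n/√(πn), so n^3·C(2n,n)/4^n ~ n^(3 − 1/2)/√π → ∞.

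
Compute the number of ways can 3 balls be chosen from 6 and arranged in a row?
120

Solution: P(6,3) = 6!/(6-3)! = 120.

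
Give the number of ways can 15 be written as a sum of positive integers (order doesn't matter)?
176

Pentagonal recurrence p(n) = p(n−1) + p(n−2) − p(n−5) − p(n−7) + …: p(15) = p(14) + p(13) − p(10) − p(8) + p(3) + p(0) = 135 + 101 − 42 − 22 + 3 + 1 = 176.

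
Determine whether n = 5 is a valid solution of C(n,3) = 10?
Yes
C(5,3) = 5·4·3/3! = 60/6 = 10, which equals 10.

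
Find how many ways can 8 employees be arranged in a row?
40,320

Solution: Arrangements of 8 distinct objects: 8! = 40,320.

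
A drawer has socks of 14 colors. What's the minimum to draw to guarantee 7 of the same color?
85

Working:
Worst case: 6 of each = 84. One more: 85.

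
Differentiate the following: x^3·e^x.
Product rule: d/dx[x^3]·e^x + x^3·d/dx[e^x] = 3x^{2}e^x + x^3e^x.

Answer: (3x^2 + x^3)e^x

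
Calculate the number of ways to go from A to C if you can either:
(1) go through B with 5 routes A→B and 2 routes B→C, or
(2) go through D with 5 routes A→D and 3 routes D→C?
25

Working:
Route via B: 5×2=10. Route via D: 5×3=15. Total: 25.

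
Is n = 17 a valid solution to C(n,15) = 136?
Yes
C(17,15) = 17·16·15·14·13·12·11·10·9·8·7·6·5·4·3/15! = 177,843,714,048,000/1,307,674,368,000 = 136, which equals 136.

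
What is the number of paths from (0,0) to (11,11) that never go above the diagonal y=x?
58,786

Explanation: Counted by the Catalan number C_11: C_11 = C(22,11)/(11+1) = 705,432/12 = 58,786.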